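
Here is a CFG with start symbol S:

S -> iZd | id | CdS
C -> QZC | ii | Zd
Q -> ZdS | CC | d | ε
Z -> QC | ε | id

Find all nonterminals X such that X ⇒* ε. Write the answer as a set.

Directly nullable (have an ε-rule): {Q, Z}.
Not nullable: C, S — each has a terminal in every rule's right-hand side or depends on a non-nullable symbol.

{Q, Z}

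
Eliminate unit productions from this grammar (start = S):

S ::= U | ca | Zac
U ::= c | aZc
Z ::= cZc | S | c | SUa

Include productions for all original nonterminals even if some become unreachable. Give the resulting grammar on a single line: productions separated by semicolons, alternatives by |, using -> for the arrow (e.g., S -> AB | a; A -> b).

S -> c | ca | Zac | aZc; U -> c | aZc; Z -> c | ca | SUa | Zac | aZc | cZc

Unit productions: S->U, Z->S.
Unit pairs (A ⇒* B via units): (S,U), (Z,S), (Z,U).
S: inherits non-unit rules of {S, U} → Zac | aZc | c | ca.
U: inherits non-unit rules of {U} → aZc | c.
Z: inherits non-unit rules of {S, U, Z} → SUa | Zac | aZc | c | cZc | ca.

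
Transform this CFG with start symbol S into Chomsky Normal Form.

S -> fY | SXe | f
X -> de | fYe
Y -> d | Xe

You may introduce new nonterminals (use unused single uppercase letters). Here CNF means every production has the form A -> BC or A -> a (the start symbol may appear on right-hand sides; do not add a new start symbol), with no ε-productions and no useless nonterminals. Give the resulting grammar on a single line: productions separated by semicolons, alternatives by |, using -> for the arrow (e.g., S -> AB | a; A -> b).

No ε-productions.
No unit productions to eliminate.
TERM: introduce C -> d, A -> e, B -> f and substitute in every rule of length ≥2.
BIN: S -> SXA becomes S -> SD, D -> XA; X -> BYA becomes X -> BE, E -> YA.

S -> f | BY | SD; A -> e; B -> f; C -> d; D -> XA; E -> YA; X -> BE | CA; Y -> d | XA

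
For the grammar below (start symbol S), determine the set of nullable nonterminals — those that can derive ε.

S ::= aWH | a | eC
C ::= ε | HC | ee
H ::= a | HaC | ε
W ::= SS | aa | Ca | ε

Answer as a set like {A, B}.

{C, H, W}

Directly nullable (have an ε-rule): {C, H, W}.
Not nullable: S — each has a terminal in every rule's right-hand side or depends on a non-nullable symbol.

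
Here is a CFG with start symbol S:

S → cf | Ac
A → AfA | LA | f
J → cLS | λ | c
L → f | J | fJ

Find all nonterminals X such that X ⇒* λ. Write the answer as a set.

{J, L}

Directly nullable (have an ε-rule): {J}.
L is nullable via L -> J (every symbol on the right is already known nullable).
Not nullable: A, S — each has a terminal in every rule's right-hand side or depends on a non-nullable symbol.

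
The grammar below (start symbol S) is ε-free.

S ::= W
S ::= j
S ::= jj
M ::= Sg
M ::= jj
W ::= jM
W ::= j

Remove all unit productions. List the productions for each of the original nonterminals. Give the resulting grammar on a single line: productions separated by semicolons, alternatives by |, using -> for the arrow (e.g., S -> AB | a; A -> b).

S -> j | jM | jj; M -> Sg | jj; W -> j | jM

Unit productions: S->W.
Unit pairs (A ⇒* B via units): (S,W).
S: inherits non-unit rules of {S, W} → j | jM | jj.
M: inherits non-unit rules of {M} → Sg | jj.
W: inherits non-unit rules of {W} → j | jM.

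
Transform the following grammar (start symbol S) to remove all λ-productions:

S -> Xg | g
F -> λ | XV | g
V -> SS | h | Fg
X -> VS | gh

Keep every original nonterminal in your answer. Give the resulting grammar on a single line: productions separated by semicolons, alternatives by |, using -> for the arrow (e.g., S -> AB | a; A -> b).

Nullable set: {F}.
Drop F -> λ.
V -> Fg: F nullable, giving Fg | g.
Unchanged (no nullable symbols): S -> Xg; S -> g; F -> XV; F -> g; V -> SS; V -> h; X -> VS; X -> gh.

S -> g | Xg; F -> g | XV; V -> g | h | Fg | SS; X -> VS | gh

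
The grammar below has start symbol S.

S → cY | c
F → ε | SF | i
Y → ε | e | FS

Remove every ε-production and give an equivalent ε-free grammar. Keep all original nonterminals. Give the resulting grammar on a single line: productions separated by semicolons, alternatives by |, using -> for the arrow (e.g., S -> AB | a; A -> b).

Nullable set: {F, Y}.
S -> cY: Y nullable, giving c | cY.
Drop F -> ε.
F -> SF: F nullable, giving S | SF.
Drop Y -> ε.
Y -> FS: F nullable, giving FS | S.
Unchanged (no nullable symbols): S -> c; F -> i; Y -> e.

S -> c | cY; F -> S | i | SF; Y -> S | e | FS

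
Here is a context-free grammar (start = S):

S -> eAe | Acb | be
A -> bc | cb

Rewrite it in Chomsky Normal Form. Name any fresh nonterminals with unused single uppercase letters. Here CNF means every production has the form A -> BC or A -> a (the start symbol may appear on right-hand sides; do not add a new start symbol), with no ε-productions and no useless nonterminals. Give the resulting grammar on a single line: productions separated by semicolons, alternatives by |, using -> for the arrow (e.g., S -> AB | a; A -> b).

No ε-productions.
No unit productions to eliminate.
TERM: introduce B -> b, C -> c, D -> e and substitute in every rule of length ≥2.
BIN: S -> ACB becomes S -> AE, E -> CB; S -> DAD becomes S -> DF, F -> AD.

S -> AE | BD | DF; A -> BC | CB; B -> b; C -> c; D -> e; E -> CB; F -> AD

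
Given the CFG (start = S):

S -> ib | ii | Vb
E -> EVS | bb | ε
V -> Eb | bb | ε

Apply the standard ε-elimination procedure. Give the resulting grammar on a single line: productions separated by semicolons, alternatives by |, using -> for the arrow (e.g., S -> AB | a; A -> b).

S -> b | Vb | ib | ii; E -> S | ES | VS | bb | EVS; V -> b | Eb | bb

Nullable set: {E, V}.
S -> Vb: V nullable, giving Vb | b.
Drop E -> ε.
E -> EVS: E, V nullable, giving ES | EVS | S | VS.
Drop V -> ε.
V -> Eb: E nullable, giving Eb | b.
Unchanged (no nullable symbols): S -> ib; S -> ii; E -> bb; V -> bb.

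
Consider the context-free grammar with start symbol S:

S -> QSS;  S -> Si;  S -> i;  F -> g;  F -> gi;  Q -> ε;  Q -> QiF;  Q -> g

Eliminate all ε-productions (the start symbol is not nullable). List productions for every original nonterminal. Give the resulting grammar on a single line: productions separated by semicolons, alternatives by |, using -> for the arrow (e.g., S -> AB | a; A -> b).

S -> i | SS | Si | QSS; F -> g | gi; Q -> g | iF | QiF

Nullable set: {Q}.
S -> QSS: Q nullable, giving QSS | SS.
Drop Q -> ε.
Q -> QiF: Q nullable, giving QiF | iF.
Unchanged (no nullable symbols): S -> Si; S -> i; F -> g; F -> gi; Q -> g.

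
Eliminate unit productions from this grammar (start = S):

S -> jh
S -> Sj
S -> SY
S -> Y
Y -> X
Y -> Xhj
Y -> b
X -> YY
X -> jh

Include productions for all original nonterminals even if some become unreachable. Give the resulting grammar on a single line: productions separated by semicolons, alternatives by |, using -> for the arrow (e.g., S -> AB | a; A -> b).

Unit productions: S->Y, Y->X.
Unit pairs (A ⇒* B via units): (S,X), (S,Y), (Y,X).
S: inherits non-unit rules of {S, X, Y} → SY | Sj | Xhj | YY | b | jh.
X: inherits non-unit rules of {X} → YY | jh.
Y: inherits non-unit rules of {X, Y} → Xhj | YY | b | jh.

S -> b | SY | Sj | YY | jh | Xhj; X -> YY | jh; Y -> b | YY | jh | Xhj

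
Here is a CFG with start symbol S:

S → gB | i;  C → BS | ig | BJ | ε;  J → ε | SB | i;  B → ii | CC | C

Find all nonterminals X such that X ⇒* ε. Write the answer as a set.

{B, C, J}

Directly nullable (have an ε-rule): {C, J}.
B is nullable via B -> C (every symbol on the right is already known nullable).
Not nullable: S — each has a terminal in every rule's right-hand side or depends on a non-nullable symbol.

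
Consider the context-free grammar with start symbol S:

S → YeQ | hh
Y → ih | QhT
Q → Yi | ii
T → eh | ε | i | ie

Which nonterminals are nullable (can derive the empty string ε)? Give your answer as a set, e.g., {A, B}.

Directly nullable (have an ε-rule): {T}.
Not nullable: Q, S, Y — each has a terminal in every rule's right-hand side or depends on a non-nullable symbol.

{T}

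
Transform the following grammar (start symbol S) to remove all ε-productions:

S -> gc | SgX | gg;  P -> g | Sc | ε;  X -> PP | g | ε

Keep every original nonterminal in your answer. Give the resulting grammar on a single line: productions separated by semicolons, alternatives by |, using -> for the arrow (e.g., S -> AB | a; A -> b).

Nullable set: {P, X}.
S -> SgX: X nullable, giving Sg | SgX.
Drop P -> ε.
Drop X -> ε.
X -> PP: P, P nullable, giving P | PP.
Unchanged (no nullable symbols): S -> gc; S -> gg; P -> Sc; P -> g; X -> g.

S -> Sg | gc | gg | SgX; P -> g | Sc; X -> P | g | PP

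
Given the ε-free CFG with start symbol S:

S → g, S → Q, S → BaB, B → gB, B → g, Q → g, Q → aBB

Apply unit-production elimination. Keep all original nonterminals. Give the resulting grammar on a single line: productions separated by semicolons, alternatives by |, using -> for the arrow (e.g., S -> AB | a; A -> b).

Unit productions: S->Q.
Unit pairs (A ⇒* B via units): (S,Q).
S: inherits non-unit rules of {Q, S} → BaB | aBB | g.
B: inherits non-unit rules of {B} → g | gB.
Q: inherits non-unit rules of {Q} → aBB | g.

S -> g | BaB | aBB; B -> g | gB; Q -> g | aBB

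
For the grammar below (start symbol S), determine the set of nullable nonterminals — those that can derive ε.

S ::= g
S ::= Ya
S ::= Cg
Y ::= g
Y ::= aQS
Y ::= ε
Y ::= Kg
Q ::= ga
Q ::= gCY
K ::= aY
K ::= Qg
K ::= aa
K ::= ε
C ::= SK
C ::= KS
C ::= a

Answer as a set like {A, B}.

Directly nullable (have an ε-rule): {K, Y}.
Not nullable: C, Q, S — each has a terminal in every rule's right-hand side or depends on a non-nullable symbol.

{K, Y}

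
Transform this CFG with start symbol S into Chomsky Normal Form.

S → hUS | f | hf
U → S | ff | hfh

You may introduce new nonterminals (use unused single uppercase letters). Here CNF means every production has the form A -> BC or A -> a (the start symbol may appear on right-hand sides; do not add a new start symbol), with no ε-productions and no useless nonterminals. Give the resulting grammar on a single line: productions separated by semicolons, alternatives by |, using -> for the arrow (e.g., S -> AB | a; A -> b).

S -> f | AB | AC; A -> h; B -> f; C -> US; D -> BA; E -> US; U -> f | AB | AD | AE | BB

No ε-productions.
After unit-elimination: S -> f | hf | hUS; U -> f | ff | hf | hUS | hfh.
TERM: introduce B -> f, A -> h and substitute in every rule of length ≥2.
BIN: S -> AUS becomes S -> AC, C -> US; U -> ABA becomes U -> AD, D -> BA; U -> AUS becomes U -> AE, E -> US.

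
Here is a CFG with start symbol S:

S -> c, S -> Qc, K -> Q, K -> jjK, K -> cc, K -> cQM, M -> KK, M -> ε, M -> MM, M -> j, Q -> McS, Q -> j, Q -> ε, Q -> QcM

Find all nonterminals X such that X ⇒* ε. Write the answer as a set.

Directly nullable (have an ε-rule): {M, Q}.
K is nullable via K -> Q (every symbol on the right is already known nullable).
Not nullable: S — each has a terminal in every rule's right-hand side or depends on a non-nullable symbol.

{K, M, Q}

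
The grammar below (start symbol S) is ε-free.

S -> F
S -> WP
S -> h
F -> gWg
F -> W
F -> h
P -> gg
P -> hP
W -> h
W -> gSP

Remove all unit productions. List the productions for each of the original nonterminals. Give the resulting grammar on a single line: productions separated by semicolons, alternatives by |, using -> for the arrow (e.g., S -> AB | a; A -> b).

S -> h | WP | gSP | gWg; F -> h | gSP | gWg; P -> gg | hP; W -> h | gSP

Unit productions: F->W, S->F.
Unit pairs (A ⇒* B via units): (F,W), (S,F), (S,W).
S: inherits non-unit rules of {F, S, W} → WP | gSP | gWg | h.
F: inherits non-unit rules of {F, W} → gSP | gWg | h.
P: inherits non-unit rules of {P} → gg | hP.
W: inherits non-unit rules of {W} → gSP | h.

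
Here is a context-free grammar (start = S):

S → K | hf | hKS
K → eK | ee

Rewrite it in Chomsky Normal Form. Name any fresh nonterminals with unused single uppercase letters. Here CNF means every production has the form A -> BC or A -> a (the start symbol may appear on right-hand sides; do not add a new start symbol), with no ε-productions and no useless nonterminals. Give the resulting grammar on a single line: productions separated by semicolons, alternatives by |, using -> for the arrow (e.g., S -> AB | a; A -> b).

S -> AA | AK | BC | BD; A -> e; B -> h; C -> f; D -> KS; K -> AA | AK

No ε-productions.
After unit-elimination: S -> eK | ee | hf | hKS; K -> eK | ee.
TERM: introduce A -> e, C -> f, B -> h and substitute in every rule of length ≥2.
BIN: S -> BKS becomes S -> BD, D -> KS.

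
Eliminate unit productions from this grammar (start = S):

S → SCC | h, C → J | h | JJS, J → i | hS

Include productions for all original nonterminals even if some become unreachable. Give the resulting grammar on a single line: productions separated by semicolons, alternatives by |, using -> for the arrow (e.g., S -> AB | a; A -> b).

Unit productions: C->J.
Unit pairs (A ⇒* B via units): (C,J).
S: inherits non-unit rules of {S} → SCC | h.
C: inherits non-unit rules of {C, J} → JJS | h | hS | i.
J: inherits non-unit rules of {J} → hS | i.

S -> h | SCC; C -> h | i | hS | JJS; J -> i | hS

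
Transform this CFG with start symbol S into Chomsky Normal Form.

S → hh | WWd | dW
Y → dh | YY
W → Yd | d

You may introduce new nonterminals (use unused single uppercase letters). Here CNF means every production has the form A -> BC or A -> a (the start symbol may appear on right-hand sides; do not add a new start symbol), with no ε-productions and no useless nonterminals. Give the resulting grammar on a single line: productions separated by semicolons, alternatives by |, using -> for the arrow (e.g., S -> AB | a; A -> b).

S -> AW | BB | WC; A -> d; B -> h; C -> WA; W -> d | YA; Y -> AB | YY

No ε-productions.
No unit productions to eliminate.
TERM: introduce A -> d, B -> h and substitute in every rule of length ≥2.
BIN: S -> WWA becomes S -> WC, C -> WA.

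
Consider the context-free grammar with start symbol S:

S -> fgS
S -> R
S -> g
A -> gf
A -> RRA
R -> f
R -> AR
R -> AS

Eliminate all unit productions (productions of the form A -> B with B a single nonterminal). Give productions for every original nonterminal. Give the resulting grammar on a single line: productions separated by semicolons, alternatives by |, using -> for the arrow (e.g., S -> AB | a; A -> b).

Unit productions: S->R.
Unit pairs (A ⇒* B via units): (S,R).
S: inherits non-unit rules of {R, S} → AR | AS | f | fgS | g.
A: inherits non-unit rules of {A} → RRA | gf.
R: inherits non-unit rules of {R} → AR | AS | f.

S -> f | g | AR | AS | fgS; A -> gf | RRA; R -> f | AR | AS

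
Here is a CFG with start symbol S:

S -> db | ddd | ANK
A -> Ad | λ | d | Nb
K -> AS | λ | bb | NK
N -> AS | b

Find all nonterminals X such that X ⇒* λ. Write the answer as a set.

Directly nullable (have an ε-rule): {A, K}.
Not nullable: N, S — each has a terminal in every rule's right-hand side or depends on a non-nullable symbol.

{A, K}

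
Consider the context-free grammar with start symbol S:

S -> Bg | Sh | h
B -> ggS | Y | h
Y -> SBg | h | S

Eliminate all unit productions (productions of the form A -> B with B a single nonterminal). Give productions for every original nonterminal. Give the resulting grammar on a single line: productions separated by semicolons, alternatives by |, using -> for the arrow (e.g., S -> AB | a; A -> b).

Unit productions: B->Y, Y->S.
Unit pairs (A ⇒* B via units): (B,S), (B,Y), (Y,S).
S: inherits non-unit rules of {S} → Bg | Sh | h.
B: inherits non-unit rules of {B, S, Y} → Bg | SBg | Sh | ggS | h.
Y: inherits non-unit rules of {S, Y} → Bg | SBg | Sh | h.

S -> h | Bg | Sh; B -> h | Bg | Sh | SBg | ggS; Y -> h | Bg | Sh | SBg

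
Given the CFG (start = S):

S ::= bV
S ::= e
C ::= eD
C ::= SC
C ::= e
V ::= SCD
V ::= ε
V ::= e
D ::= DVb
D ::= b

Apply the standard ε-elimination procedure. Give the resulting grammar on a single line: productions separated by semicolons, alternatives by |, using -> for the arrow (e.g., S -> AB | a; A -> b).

S -> b | e | bV; C -> e | SC | eD; D -> b | Db | DVb; V -> e | SCD

Nullable set: {V}.
S -> bV: V nullable, giving b | bV.
D -> DVb: V nullable, giving DVb | Db.
Drop V -> ε.
Unchanged (no nullable symbols): S -> e; C -> SC; C -> e; C -> eD; D -> b; V -> SCD; V -> e.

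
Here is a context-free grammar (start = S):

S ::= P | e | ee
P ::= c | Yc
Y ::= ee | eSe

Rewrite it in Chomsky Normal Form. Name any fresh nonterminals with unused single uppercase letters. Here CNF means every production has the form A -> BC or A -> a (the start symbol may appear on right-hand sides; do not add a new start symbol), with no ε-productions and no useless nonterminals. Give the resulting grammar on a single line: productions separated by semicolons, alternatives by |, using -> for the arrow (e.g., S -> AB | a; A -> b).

No ε-productions.
After unit-elimination: S -> c | e | Yc | ee; P -> c | Yc; Y -> ee | eSe.
TERM: introduce A -> c, B -> e and substitute in every rule of length ≥2.
BIN: Y -> BSB becomes Y -> BC, C -> SB.
Drop unreachable/unproductive: P.

S -> c | e | BB | YA; A -> c; B -> e; C -> SB; Y -> BB | BC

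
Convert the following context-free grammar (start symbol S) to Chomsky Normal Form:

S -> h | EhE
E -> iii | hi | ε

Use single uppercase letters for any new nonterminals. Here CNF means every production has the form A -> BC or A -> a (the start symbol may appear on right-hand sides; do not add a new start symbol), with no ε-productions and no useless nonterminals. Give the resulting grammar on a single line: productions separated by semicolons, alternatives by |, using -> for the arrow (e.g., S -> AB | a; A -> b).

S -> h | AE | EA | ED; A -> h; B -> i; C -> BB; D -> AE; E -> AB | BC

Nullable: {E}; after ε-elimination: S -> h | Eh | hE | EhE; E -> hi | iii.
No unit productions to eliminate.
TERM: introduce A -> h, B -> i and substitute in every rule of length ≥2.
BIN: E -> BBB becomes E -> BC, C -> BB; S -> EAE becomes S -> ED, D -> AE.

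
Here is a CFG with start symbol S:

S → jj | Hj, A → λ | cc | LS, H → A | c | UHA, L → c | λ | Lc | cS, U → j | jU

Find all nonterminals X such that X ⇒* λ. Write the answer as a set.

Directly nullable (have an ε-rule): {A, L}.
H is nullable via H -> A (every symbol on the right is already known nullable).
Not nullable: S, U — each has a terminal in every rule's right-hand side or depends on a non-nullable symbol.

{A, H, L}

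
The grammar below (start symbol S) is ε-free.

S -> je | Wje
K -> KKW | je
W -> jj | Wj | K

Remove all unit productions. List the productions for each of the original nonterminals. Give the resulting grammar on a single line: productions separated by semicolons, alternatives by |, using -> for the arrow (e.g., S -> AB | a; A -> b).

S -> je | Wje; K -> je | KKW; W -> Wj | je | jj | KKW

Unit productions: W->K.
Unit pairs (A ⇒* B via units): (W,K).
S: inherits non-unit rules of {S} → Wje | je.
K: inherits non-unit rules of {K} → KKW | je.
W: inherits non-unit rules of {K, W} → KKW | Wj | je | jj.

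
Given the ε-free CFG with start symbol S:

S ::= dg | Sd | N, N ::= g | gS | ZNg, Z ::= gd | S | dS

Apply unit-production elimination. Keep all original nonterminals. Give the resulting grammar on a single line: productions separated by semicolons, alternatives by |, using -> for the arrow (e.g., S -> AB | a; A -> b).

S -> g | Sd | dg | gS | ZNg; N -> g | gS | ZNg; Z -> g | Sd | dS | dg | gS | gd | ZNg

Unit productions: S->N, Z->S.
Unit pairs (A ⇒* B via units): (S,N), (Z,N), (Z,S).
S: inherits non-unit rules of {N, S} → Sd | ZNg | dg | g | gS.
N: inherits non-unit rules of {N} → ZNg | g | gS.
Z: inherits non-unit rules of {N, S, Z} → Sd | ZNg | dS | dg | g | gS | gd.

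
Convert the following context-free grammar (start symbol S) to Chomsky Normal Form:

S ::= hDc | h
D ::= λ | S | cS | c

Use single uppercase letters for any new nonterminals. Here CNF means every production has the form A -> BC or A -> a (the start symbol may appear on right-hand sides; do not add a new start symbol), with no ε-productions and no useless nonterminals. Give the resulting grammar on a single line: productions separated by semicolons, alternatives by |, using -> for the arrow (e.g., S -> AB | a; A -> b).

Nullable: {D}; after ε-elimination: S -> h | hc | hDc; D -> S | c | cS.
After unit-elimination: S -> h | hc | hDc; D -> c | h | cS | hc | hDc.
TERM: introduce A -> c, B -> h and substitute in every rule of length ≥2.
BIN: D -> BDA becomes D -> BC, C -> DA; S -> BDA becomes S -> BE, E -> DA.

S -> h | BA | BE; A -> c; B -> h; C -> DA; D -> c | h | AS | BA | BC; E -> DA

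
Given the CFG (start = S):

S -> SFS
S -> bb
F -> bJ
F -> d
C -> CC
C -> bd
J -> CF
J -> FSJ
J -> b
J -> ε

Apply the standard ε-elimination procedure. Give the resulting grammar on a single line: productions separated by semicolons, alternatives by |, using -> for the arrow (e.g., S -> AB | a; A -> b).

Nullable set: {J}.
F -> bJ: J nullable, giving b | bJ.
Drop J -> ε.
J -> FSJ: J nullable, giving FS | FSJ.
Unchanged (no nullable symbols): S -> SFS; S -> bb; C -> CC; C -> bd; F -> d; J -> CF; J -> b.

S -> bb | SFS; C -> CC | bd; F -> b | d | bJ; J -> b | CF | FS | FSJ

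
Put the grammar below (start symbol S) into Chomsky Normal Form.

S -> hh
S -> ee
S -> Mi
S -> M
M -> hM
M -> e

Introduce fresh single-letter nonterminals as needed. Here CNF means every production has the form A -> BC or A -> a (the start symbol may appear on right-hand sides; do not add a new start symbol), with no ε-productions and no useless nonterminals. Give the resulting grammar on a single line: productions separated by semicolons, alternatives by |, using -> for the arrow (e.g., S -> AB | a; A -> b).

No ε-productions.
After unit-elimination: S -> e | Mi | ee | hM | hh; M -> e | hM.
TERM: introduce C -> e, A -> h, B -> i and substitute in every rule of length ≥2.

S -> e | AA | AM | CC | MB; A -> h; B -> i; C -> e; M -> e | AM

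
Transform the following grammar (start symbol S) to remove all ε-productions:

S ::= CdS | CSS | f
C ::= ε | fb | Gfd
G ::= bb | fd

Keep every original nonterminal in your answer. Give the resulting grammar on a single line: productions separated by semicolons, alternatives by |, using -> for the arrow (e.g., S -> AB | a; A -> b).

Nullable set: {C}.
S -> CSS: C nullable, giving CSS | SS.
S -> CdS: C nullable, giving CdS | dS.
Drop C -> ε.
Unchanged (no nullable symbols): S -> f; C -> Gfd; C -> fb; G -> bb; G -> fd.

S -> f | SS | dS | CSS | CdS; C -> fb | Gfd; G -> bb | fd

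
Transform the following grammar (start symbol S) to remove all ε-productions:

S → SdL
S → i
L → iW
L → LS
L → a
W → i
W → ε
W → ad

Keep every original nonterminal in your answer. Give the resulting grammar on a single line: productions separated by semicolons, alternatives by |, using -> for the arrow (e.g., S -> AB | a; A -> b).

Nullable set: {W}.
L -> iW: W nullable, giving i | iW.
Drop W -> ε.
Unchanged (no nullable symbols): S -> SdL; S -> i; L -> LS; L -> a; W -> ad; W -> i.

S -> i | SdL; L -> a | i | LS | iW; W -> i | ad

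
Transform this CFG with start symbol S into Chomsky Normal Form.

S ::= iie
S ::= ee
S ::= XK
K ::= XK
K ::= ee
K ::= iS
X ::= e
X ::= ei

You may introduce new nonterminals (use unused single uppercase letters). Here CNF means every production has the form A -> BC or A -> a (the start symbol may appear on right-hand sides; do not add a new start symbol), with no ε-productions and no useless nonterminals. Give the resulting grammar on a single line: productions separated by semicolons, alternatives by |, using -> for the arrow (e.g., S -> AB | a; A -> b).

No ε-productions.
No unit productions to eliminate.
TERM: introduce A -> e, B -> i and substitute in every rule of length ≥2.
BIN: S -> BBA becomes S -> BC, C -> BA.

S -> AA | BC | XK; A -> e; B -> i; C -> BA; K -> AA | BS | XK; X -> e | AB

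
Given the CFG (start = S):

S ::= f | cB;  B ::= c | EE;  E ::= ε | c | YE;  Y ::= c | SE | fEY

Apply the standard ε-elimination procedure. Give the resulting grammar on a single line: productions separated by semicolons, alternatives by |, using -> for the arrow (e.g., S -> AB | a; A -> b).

Nullable set: {B, E}.
S -> cB: B nullable, giving c | cB.
B -> EE: E, E nullable, giving E | EE.
Drop E -> ε.
E -> YE: E nullable, giving Y | YE.
Y -> SE: E nullable, giving S | SE.
Y -> fEY: E nullable, giving fEY | fY.
Unchanged (no nullable symbols): S -> f; B -> c; E -> c; Y -> c.

S -> c | f | cB; B -> E | c | EE; E -> Y | c | YE; Y -> S | c | SE | fY | fEY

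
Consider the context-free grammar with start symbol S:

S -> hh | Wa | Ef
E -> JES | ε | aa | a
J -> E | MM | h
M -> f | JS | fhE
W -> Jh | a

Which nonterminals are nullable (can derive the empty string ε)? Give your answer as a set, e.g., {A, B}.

Directly nullable (have an ε-rule): {E}.
J is nullable via J -> E (every symbol on the right is already known nullable).
Not nullable: M, S, W — each has a terminal in every rule's right-hand side or depends on a non-nullable symbol.

{E, J}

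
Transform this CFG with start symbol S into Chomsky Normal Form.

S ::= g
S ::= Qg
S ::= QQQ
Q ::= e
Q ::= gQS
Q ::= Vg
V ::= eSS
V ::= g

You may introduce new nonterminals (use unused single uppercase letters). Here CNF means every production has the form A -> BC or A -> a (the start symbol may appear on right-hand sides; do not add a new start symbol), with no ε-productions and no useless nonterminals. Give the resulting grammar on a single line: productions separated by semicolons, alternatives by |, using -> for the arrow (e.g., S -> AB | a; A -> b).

S -> g | QA | QD; A -> g; B -> e; C -> QS; D -> QQ; E -> SS; Q -> e | AC | VA; V -> g | BE

No ε-productions.
No unit productions to eliminate.
TERM: introduce B -> e, A -> g and substitute in every rule of length ≥2.
BIN: Q -> AQS becomes Q -> AC, C -> QS; S -> QQQ becomes S -> QD, D -> QQ; V -> BSS becomes V -> BE, E -> SS.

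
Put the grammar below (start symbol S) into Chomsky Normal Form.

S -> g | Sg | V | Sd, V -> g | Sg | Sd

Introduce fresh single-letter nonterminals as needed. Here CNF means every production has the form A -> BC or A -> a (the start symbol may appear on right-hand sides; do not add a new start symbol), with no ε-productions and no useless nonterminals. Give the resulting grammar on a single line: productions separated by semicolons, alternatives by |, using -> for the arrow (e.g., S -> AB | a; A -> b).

S -> g | SA | SB; A -> d; B -> g

No ε-productions.
After unit-elimination: S -> g | Sd | Sg; V -> g | Sd | Sg.
TERM: introduce A -> d, B -> g and substitute in every rule of length ≥2.
Drop unreachable/unproductive: V.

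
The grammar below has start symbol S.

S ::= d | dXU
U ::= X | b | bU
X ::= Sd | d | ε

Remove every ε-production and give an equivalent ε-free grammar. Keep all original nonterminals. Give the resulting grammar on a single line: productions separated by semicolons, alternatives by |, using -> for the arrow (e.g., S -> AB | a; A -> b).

Nullable set: {U, X}.
S -> dXU: X, U nullable, giving d | dU | dX | dXU.
U -> X: X nullable, giving X.
U -> bU: U nullable, giving b | bU.
Drop X -> ε.
Unchanged (no nullable symbols): S -> d; U -> b; X -> Sd; X -> d.

S -> d | dU | dX | dXU; U -> X | b | bU; X -> d | Sd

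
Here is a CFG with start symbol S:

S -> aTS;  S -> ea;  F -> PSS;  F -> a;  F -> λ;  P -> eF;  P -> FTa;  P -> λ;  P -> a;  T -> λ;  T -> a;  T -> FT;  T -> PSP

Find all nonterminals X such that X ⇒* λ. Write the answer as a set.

{F, P, T}

Directly nullable (have an ε-rule): {F, P, T}.
Not nullable: S — each has a terminal in every rule's right-hand side or depends on a non-nullable symbol.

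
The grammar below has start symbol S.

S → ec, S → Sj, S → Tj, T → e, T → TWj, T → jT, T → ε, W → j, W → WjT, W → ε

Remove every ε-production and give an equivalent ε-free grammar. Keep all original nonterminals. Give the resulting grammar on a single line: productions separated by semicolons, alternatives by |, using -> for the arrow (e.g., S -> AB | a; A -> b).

S -> j | Sj | Tj | ec; T -> e | j | Tj | Wj | jT | TWj; W -> j | Wj | jT | WjT

Nullable set: {T, W}.
S -> Tj: T nullable, giving Tj | j.
Drop T -> ε.
T -> TWj: T, W nullable, giving TWj | Tj | Wj | j.
T -> jT: T nullable, giving j | jT.
Drop W -> ε.
W -> WjT: W, T nullable, giving Wj | WjT | j | jT.
Unchanged (no nullable symbols): S -> Sj; S -> ec; T -> e; W -> j.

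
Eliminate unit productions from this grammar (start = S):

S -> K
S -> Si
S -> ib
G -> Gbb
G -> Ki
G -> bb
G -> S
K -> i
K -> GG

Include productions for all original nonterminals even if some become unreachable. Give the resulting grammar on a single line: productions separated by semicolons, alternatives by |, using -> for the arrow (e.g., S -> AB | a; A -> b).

Unit productions: G->S, S->K.
Unit pairs (A ⇒* B via units): (G,K), (G,S), (S,K).
S: inherits non-unit rules of {K, S} → GG | Si | i | ib.
G: inherits non-unit rules of {G, K, S} → GG | Gbb | Ki | Si | bb | i | ib.
K: inherits non-unit rules of {K} → GG | i.

S -> i | GG | Si | ib; G -> i | GG | Ki | Si | bb | ib | Gbb; K -> i | GG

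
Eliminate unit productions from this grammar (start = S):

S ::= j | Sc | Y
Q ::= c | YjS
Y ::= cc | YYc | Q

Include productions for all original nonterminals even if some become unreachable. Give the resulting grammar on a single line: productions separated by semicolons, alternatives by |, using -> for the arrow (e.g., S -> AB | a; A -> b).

Unit productions: S->Y, Y->Q.
Unit pairs (A ⇒* B via units): (S,Q), (S,Y), (Y,Q).
S: inherits non-unit rules of {Q, S, Y} → Sc | YYc | YjS | c | cc | j.
Q: inherits non-unit rules of {Q} → YjS | c.
Y: inherits non-unit rules of {Q, Y} → YYc | YjS | c | cc.

S -> c | j | Sc | cc | YYc | YjS; Q -> c | YjS; Y -> c | cc | YYc | YjS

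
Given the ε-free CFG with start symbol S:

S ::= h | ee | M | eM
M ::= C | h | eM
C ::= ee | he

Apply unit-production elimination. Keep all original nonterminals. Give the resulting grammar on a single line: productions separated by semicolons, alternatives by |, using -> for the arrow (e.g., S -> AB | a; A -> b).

S -> h | eM | ee | he; C -> ee | he; M -> h | eM | ee | he

Unit productions: M->C, S->M.
Unit pairs (A ⇒* B via units): (M,C), (S,C), (S,M).
S: inherits non-unit rules of {C, M, S} → eM | ee | h | he.
C: inherits non-unit rules of {C} → ee | he.
M: inherits non-unit rules of {C, M} → eM | ee | h | he.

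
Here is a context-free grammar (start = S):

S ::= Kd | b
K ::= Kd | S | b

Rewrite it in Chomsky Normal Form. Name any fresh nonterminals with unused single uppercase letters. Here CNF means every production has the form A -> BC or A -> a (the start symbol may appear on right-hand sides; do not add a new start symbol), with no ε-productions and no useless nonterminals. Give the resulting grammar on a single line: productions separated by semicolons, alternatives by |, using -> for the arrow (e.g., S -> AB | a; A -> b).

No ε-productions.
After unit-elimination: S -> b | Kd; K -> b | Kd.
TERM: introduce A -> d and substitute in every rule of length ≥2.

S -> b | KA; A -> d; K -> b | KA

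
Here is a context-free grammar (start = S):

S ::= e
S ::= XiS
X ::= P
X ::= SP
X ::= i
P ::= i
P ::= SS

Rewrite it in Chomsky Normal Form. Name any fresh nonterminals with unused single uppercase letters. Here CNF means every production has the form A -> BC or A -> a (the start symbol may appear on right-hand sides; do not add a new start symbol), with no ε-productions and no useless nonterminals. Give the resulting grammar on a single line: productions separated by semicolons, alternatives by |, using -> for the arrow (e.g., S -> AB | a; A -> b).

No ε-productions.
After unit-elimination: S -> e | XiS; P -> i | SS; X -> i | SP | SS.
TERM: introduce A -> i and substitute in every rule of length ≥2.
BIN: S -> XAS becomes S -> XB, B -> AS.

S -> e | XB; A -> i; B -> AS; P -> i | SS; X -> i | SP | SS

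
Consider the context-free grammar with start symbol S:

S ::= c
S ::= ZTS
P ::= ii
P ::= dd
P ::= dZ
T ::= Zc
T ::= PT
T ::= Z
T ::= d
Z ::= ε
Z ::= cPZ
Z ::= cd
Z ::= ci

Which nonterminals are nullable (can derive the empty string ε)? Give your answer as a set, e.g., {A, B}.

Directly nullable (have an ε-rule): {Z}.
T is nullable via T -> Z (every symbol on the right is already known nullable).
Not nullable: P, S — each has a terminal in every rule's right-hand side or depends on a non-nullable symbol.

{T, Z}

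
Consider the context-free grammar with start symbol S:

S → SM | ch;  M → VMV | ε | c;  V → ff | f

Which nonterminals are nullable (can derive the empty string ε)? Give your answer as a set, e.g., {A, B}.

{M}

Directly nullable (have an ε-rule): {M}.
Not nullable: S, V — each has a terminal in every rule's right-hand side or depends on a non-nullable symbol.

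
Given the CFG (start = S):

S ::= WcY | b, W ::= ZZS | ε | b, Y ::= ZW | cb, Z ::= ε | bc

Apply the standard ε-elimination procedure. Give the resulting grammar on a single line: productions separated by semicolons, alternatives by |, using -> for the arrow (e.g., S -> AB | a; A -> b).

Nullable set: {W, Y, Z}.
S -> WcY: W, Y nullable, giving Wc | WcY | c | cY.
Drop W -> ε.
W -> ZZS: Z, Z nullable, giving S | ZS | ZZS.
Y -> ZW: Z, W nullable, giving W | Z | ZW.
Drop Z -> ε.
Unchanged (no nullable symbols): S -> b; W -> b; Y -> cb; Z -> bc.

S -> b | c | Wc | cY | WcY; W -> S | b | ZS | ZZS; Y -> W | Z | ZW | cb; Z -> bc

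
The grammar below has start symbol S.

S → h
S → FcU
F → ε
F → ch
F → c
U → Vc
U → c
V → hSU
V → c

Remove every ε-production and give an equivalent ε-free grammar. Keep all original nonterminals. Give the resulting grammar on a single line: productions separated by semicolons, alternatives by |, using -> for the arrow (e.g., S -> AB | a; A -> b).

Nullable set: {F}.
S -> FcU: F nullable, giving FcU | cU.
Drop F -> ε.
Unchanged (no nullable symbols): S -> h; F -> c; F -> ch; U -> Vc; U -> c; V -> c; V -> hSU.

S -> h | cU | FcU; F -> c | ch; U -> c | Vc; V -> c | hSU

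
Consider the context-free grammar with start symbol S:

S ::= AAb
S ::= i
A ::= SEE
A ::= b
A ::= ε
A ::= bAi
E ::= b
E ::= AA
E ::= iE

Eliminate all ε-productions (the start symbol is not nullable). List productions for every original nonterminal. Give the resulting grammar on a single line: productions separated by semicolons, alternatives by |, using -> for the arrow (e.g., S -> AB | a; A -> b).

S -> b | i | Ab | AAb; A -> S | b | SE | bi | SEE | bAi; E -> A | b | i | AA | iE

Nullable set: {A, E}.
S -> AAb: A, A nullable, giving AAb | Ab | b.
Drop A -> ε.
A -> SEE: E, E nullable, giving S | SE | SEE.
A -> bAi: A nullable, giving bAi | bi.
E -> AA: A, A nullable, giving A | AA.
E -> iE: E nullable, giving i | iE.
Unchanged (no nullable symbols): S -> i; A -> b; E -> b.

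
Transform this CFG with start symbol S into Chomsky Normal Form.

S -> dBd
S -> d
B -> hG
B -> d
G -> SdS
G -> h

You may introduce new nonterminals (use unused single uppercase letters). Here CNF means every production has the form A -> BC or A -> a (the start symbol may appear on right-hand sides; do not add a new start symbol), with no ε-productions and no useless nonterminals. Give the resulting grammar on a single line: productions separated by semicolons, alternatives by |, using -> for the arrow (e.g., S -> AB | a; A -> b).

S -> d | CE; A -> h; B -> d | AG; C -> d; D -> CS; E -> BC; G -> h | SD

No ε-productions.
No unit productions to eliminate.
TERM: introduce C -> d, A -> h and substitute in every rule of length ≥2.
BIN: G -> SCS becomes G -> SD, D -> CS; S -> CBC becomes S -> CE, E -> BC.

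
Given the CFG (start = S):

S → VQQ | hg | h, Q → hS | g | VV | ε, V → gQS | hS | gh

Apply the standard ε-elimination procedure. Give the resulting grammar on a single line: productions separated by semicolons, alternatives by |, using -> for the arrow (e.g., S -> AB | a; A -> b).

S -> V | h | VQ | hg | VQQ; Q -> g | VV | hS; V -> gS | gh | hS | gQS

Nullable set: {Q}.
S -> VQQ: Q, Q nullable, giving V | VQ | VQQ.
Drop Q -> ε.
V -> gQS: Q nullable, giving gQS | gS.
Unchanged (no nullable symbols): S -> h; S -> hg; Q -> VV; Q -> g; Q -> hS; V -> gh; V -> hS.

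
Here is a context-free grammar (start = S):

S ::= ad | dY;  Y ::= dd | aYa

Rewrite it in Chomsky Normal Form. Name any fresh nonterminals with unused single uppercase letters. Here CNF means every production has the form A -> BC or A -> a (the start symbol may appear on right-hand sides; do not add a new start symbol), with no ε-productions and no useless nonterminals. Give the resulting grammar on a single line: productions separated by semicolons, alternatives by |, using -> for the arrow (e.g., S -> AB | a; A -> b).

S -> AB | BY; A -> a; B -> d; C -> YA; Y -> AC | BB

No ε-productions.
No unit productions to eliminate.
TERM: introduce A -> a, B -> d and substitute in every rule of length ≥2.
BIN: Y -> AYA becomes Y -> AC, C -> YA.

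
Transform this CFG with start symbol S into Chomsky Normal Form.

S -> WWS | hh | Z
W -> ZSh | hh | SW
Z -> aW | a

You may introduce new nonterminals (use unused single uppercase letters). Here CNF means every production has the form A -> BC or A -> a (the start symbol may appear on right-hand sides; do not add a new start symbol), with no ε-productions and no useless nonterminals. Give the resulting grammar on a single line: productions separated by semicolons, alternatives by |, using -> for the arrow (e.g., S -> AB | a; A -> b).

S -> a | AW | BB | WC; A -> a; B -> h; C -> WS; D -> SB; W -> BB | SW | ZD; Z -> a | AW

No ε-productions.
After unit-elimination: S -> a | aW | hh | WWS; W -> SW | hh | ZSh; Z -> a | aW.
TERM: introduce A -> a, B -> h and substitute in every rule of length ≥2.
BIN: S -> WWS becomes S -> WC, C -> WS; W -> ZSB becomes W -> ZD, D -> SB.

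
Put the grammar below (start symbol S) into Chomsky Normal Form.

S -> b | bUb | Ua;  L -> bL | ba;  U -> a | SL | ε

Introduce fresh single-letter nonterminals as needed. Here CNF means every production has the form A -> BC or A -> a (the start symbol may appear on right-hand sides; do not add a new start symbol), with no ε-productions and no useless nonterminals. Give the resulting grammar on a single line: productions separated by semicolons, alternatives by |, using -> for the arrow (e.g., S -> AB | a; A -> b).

S -> a | b | AA | AC | UB; A -> b; B -> a; C -> UA; L -> AB | AL; U -> a | SL

Nullable: {U}; after ε-elimination: S -> a | b | Ua | bb | bUb; L -> bL | ba; U -> a | SL.
No unit productions to eliminate.
TERM: introduce B -> a, A -> b and substitute in every rule of length ≥2.
BIN: S -> AUA becomes S -> AC, C -> UA.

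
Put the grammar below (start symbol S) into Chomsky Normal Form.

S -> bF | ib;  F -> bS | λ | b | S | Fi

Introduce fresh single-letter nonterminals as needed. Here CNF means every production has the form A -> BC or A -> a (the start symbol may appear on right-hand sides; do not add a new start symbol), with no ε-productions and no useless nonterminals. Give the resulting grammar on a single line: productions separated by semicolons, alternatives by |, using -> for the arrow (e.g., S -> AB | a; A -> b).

Nullable: {F}; after ε-elimination: S -> b | bF | ib; F -> S | b | i | Fi | bS.
After unit-elimination: S -> b | bF | ib; F -> b | i | Fi | bF | bS | ib.
TERM: introduce B -> b, A -> i and substitute in every rule of length ≥2.

S -> b | AB | BF; A -> i; B -> b; F -> b | i | AB | BF | BS | FA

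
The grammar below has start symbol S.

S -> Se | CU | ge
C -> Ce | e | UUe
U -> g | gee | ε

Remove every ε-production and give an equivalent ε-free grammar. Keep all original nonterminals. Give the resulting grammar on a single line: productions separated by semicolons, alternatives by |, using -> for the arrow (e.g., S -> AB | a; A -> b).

S -> C | CU | Se | ge; C -> e | Ce | Ue | UUe; U -> g | gee

Nullable set: {U}.
S -> CU: U nullable, giving C | CU.
C -> UUe: U, U nullable, giving UUe | Ue | e.
Drop U -> ε.
Unchanged (no nullable symbols): S -> Se; S -> ge; C -> Ce; C -> e; U -> g; U -> gee.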